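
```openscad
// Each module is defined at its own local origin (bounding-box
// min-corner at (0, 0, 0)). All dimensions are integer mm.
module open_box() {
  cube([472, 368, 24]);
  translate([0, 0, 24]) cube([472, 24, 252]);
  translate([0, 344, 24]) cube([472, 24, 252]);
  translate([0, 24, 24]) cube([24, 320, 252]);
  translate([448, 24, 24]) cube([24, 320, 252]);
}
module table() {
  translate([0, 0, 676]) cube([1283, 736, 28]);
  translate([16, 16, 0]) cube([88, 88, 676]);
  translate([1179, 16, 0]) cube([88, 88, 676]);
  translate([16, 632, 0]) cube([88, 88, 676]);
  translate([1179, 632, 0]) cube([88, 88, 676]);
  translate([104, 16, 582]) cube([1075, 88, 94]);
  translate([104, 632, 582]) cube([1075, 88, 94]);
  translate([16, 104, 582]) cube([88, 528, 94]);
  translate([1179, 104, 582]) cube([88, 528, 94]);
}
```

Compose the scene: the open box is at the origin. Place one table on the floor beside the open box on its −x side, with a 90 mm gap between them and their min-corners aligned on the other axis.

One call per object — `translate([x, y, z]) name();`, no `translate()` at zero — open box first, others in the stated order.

open_box();
translate([-1373, 0, 0]) table();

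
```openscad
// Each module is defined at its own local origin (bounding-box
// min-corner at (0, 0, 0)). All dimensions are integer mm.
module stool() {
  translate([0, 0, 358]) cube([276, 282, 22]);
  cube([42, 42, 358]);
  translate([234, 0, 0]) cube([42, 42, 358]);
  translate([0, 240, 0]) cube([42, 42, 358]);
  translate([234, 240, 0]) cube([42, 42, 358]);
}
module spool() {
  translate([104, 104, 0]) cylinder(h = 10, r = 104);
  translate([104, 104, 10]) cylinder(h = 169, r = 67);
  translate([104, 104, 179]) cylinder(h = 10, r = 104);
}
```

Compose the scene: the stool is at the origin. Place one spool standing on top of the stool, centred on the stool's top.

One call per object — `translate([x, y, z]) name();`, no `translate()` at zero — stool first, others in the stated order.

stool();
translate([34, 37, 380]) spool();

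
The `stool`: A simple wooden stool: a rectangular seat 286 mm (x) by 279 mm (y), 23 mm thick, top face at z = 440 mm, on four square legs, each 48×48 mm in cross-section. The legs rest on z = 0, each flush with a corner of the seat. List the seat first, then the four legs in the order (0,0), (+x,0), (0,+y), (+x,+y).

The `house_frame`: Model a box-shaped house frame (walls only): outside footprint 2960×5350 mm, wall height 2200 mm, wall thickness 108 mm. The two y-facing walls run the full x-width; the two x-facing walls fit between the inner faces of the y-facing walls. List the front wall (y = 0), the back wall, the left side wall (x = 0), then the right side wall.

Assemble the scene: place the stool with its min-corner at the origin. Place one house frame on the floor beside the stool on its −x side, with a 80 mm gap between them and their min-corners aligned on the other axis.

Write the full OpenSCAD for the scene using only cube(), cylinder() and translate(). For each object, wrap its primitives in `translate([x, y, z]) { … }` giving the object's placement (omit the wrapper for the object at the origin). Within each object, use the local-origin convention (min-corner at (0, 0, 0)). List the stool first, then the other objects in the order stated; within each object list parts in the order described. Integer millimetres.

translate([0, 0, 417]) cube([286, 279, 23]);
cube([48, 48, 417]);
translate([238, 0, 0]) cube([48, 48, 417]);
translate([0, 231, 0]) cube([48, 48, 417]);
translate([238, 231, 0]) cube([48, 48, 417]);
translate([-3040, 0, 0]) {
  cube([2960, 108, 2200]);
  translate([0, 5242, 0]) cube([2960, 108, 2200]);
  translate([0, 108, 0]) cube([108, 5134, 2200]);
  translate([2852, 108, 0]) cube([108, 5134, 2200]);
}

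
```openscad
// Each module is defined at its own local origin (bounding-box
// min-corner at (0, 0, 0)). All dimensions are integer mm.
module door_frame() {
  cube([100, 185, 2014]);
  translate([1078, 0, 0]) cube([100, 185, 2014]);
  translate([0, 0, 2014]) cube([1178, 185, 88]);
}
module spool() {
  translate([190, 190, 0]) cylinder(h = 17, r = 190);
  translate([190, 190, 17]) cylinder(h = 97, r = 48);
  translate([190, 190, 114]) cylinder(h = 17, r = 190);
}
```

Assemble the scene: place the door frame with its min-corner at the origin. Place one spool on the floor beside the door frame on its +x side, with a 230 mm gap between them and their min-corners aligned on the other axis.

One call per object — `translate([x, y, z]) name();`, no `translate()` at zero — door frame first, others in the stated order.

door_frame();
translate([1408, 0, 0]) spool();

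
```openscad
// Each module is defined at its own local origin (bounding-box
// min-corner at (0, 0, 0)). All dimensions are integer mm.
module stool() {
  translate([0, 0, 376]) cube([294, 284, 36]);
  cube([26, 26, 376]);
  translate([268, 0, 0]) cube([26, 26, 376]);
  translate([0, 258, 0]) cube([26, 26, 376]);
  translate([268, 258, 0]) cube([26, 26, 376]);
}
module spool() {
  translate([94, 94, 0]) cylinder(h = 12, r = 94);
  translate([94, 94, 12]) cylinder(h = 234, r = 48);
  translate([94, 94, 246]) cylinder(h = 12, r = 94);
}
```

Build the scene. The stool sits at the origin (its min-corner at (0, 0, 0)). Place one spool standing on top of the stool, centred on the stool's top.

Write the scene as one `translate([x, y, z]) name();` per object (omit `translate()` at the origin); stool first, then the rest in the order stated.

stool();
translate([53, 48, 412]) spool();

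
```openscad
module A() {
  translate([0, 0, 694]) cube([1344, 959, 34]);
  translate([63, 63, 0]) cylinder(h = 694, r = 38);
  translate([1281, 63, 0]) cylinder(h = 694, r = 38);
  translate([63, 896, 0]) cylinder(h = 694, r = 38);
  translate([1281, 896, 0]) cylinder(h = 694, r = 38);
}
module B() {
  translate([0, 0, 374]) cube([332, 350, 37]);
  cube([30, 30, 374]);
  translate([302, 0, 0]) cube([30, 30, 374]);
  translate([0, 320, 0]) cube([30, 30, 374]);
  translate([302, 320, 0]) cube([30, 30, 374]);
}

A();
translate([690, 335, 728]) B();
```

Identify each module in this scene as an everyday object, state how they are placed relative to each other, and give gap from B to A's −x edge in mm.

The stool's min-x is at 690; the table's min-x is 0; gap = 690 mm.

A is a table. B is a stool. The stool is on top of the table. The gap from the stool to the table's −x edge is 690 mm.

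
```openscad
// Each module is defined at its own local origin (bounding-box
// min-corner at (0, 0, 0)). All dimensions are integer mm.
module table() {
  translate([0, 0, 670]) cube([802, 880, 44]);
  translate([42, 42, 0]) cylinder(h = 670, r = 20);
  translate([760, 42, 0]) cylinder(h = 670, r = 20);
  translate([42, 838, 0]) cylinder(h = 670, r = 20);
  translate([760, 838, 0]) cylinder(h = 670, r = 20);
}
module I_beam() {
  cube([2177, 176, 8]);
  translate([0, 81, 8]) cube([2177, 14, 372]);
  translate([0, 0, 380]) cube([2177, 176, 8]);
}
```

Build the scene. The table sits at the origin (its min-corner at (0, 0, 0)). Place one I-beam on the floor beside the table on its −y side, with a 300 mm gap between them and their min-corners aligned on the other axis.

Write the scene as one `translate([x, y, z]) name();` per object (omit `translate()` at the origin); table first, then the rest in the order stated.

table();
translate([0, -476, 0]) I_beam();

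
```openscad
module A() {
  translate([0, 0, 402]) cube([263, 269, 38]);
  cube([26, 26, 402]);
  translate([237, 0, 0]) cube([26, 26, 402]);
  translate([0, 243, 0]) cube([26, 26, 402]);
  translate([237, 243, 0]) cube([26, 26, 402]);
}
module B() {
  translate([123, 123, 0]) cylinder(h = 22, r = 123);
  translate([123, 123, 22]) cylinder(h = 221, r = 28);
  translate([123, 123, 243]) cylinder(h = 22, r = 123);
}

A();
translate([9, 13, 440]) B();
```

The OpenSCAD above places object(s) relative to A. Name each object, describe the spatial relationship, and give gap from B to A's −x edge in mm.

A is a stool. B is a spool. The spool is on top of the stool. The gap from the spool to the stool's −x edge is 9 mm.

The spool's min-x is at 9; the stool's min-x is 0; gap = 9 mm.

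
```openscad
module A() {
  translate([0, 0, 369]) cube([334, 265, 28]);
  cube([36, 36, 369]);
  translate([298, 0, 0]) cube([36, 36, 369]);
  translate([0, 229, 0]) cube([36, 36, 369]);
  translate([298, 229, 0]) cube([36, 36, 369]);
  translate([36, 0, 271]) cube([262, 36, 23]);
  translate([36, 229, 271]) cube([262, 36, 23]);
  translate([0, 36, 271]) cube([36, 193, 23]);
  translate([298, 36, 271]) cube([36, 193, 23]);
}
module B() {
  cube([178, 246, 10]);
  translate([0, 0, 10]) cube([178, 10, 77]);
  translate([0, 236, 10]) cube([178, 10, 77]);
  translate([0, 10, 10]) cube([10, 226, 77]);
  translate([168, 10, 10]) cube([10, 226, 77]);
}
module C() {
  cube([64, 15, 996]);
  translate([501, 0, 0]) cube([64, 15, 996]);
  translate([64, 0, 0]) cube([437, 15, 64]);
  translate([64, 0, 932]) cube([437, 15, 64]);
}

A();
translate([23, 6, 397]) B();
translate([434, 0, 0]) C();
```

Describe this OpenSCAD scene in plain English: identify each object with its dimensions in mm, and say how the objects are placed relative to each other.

A is a simple wooden stool: a rectangular seat 334 mm (x) by 265 mm (y), 28 mm thick, top face at z = 397 mm, on four square legs, each 36×36 mm in cross-section. The legs rest on z = 0, each flush with a corner of the seat. Four stretchers, 36 mm wide and 23 mm tall, connect adjacent legs with their undersides at z = 271 mm, each running between the inner faces of the legs it joins and aligned with the legs' outer faces on the other axis.

B is an open storage box with external size 178×246×87 mm and wall thickness 10 mm (the base is also 10 mm thick). The base covers the whole footprint; the four walls stand on the base, with the y-facing walls full-width and the x-facing walls fitting between their inner faces.

C is a picture frame with a 437×868 mm rectangular opening (x by z) and a uniform 64 mm border on every side. Frame depth is 15 mm along y. It is built from two vertical stiles running the full outside height and two horizontal rails spanning the gap between the stiles.

The open box is on top of the stool. The picture frame is on the floor beside the stool on its +x side.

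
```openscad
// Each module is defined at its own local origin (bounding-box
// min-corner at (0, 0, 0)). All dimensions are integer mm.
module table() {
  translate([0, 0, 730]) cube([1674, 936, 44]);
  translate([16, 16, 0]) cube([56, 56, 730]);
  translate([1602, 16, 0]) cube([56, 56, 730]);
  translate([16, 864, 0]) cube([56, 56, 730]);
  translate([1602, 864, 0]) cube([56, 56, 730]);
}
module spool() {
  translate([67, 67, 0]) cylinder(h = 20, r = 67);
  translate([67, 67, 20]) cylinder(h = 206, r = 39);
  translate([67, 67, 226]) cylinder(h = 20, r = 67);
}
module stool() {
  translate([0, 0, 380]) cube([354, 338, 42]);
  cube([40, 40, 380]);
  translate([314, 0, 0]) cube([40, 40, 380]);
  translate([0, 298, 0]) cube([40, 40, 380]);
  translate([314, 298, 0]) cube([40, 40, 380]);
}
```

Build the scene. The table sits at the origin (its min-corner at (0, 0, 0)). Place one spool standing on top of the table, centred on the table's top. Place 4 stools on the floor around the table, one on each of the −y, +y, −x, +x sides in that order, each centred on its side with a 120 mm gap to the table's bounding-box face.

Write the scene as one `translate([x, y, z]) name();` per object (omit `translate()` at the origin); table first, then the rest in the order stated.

table();
translate([770, 401, 774]) spool();
translate([660, -458, 0]) stool();
translate([660, 1056, 0]) stool();
translate([-474, 299, 0]) stool();
translate([1794, 299, 0]) stool();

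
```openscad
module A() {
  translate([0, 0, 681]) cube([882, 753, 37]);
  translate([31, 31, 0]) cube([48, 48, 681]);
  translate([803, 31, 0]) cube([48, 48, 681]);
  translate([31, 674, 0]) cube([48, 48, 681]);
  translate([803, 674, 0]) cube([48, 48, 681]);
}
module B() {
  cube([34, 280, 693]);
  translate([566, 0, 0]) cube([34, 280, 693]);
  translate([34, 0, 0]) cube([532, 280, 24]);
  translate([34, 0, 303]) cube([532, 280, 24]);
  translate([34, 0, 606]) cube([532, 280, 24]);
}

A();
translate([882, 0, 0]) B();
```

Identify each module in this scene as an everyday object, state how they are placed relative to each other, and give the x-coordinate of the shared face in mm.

The table's +x face and the bookshelf's −x face are both at x = 882 mm.

A is a table. B is a bookshelf. The bookshelf is against the table's +x side, with their −y faces flush. The x-coordinate of the shared face is 882 mm.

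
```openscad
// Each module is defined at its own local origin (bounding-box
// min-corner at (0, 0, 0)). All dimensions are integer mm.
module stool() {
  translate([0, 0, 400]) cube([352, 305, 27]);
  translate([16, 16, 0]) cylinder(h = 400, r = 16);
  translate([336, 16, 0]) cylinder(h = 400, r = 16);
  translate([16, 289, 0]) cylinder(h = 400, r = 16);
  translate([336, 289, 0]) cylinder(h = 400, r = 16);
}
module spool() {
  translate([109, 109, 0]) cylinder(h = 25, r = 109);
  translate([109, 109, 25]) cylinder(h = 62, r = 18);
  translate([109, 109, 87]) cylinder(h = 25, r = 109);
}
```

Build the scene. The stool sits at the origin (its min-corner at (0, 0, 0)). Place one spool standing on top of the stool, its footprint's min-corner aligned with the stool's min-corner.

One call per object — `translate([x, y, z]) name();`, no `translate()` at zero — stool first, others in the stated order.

stool();
translate([0, 0, 427]) spool();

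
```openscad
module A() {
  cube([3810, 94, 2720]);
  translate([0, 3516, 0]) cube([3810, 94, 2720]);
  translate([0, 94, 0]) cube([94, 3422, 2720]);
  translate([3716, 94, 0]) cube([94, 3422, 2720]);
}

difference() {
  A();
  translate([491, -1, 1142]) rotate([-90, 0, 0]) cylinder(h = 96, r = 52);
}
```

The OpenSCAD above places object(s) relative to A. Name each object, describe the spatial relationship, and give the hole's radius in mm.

A is a house frame. The house frame has a circular hole through its front wall. The hole's radius is 52 mm.

The subtracted cylinder has r = 52 mm.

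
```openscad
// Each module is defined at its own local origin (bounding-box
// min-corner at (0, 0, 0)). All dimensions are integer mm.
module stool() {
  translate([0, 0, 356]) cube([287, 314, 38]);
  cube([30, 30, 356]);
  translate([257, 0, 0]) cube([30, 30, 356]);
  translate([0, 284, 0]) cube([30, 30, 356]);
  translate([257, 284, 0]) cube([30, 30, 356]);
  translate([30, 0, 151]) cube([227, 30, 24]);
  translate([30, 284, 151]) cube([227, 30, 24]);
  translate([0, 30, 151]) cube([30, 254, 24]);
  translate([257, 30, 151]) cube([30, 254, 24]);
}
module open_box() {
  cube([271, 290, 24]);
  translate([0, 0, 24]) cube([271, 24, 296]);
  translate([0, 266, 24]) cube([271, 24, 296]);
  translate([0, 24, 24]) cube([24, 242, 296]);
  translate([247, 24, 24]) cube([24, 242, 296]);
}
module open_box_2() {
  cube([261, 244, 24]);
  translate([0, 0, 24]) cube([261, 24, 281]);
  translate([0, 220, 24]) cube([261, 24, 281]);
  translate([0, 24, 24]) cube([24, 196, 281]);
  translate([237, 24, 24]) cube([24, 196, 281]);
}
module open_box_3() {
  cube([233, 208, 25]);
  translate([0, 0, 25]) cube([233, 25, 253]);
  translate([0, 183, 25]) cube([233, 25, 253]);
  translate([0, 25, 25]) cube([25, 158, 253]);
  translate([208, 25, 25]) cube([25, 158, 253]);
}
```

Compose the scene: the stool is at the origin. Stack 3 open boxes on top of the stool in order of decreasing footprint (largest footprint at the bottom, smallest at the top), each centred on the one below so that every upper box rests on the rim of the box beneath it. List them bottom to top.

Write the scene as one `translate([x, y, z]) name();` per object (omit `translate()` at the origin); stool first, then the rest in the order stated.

stool();
translate([8, 12, 394]) open_box();
translate([13, 35, 714]) open_box_2();
translate([27, 53, 1019]) open_box_3();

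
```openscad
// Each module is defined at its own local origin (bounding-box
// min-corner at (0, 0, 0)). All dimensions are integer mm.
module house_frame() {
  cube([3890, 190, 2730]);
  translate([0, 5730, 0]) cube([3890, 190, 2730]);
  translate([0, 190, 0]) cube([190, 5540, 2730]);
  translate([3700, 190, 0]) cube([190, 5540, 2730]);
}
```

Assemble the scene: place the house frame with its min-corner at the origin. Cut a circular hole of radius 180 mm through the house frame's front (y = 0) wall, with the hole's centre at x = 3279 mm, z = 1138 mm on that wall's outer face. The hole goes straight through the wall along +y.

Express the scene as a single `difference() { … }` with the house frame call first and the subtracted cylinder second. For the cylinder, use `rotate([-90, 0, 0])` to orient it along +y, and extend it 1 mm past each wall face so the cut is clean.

difference() {
  house_frame();
  translate([3279, -1, 1138]) rotate([-90, 0, 0]) cylinder(h = 192, r = 180);
}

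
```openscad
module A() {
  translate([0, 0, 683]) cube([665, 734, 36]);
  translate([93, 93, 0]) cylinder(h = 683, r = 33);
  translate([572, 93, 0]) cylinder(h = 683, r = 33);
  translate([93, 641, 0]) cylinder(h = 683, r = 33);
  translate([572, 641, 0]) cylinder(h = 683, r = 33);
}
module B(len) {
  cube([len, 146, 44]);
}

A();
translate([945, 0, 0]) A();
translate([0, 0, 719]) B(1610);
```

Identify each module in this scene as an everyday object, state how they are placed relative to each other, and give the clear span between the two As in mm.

Second table starts at x = 945; first ends at x = 665; clear span = 945 − 665 = 280 mm.

A is a table. B is a beam. A beam spans the tops of two tables. The clear span between the two tables is 280 mm.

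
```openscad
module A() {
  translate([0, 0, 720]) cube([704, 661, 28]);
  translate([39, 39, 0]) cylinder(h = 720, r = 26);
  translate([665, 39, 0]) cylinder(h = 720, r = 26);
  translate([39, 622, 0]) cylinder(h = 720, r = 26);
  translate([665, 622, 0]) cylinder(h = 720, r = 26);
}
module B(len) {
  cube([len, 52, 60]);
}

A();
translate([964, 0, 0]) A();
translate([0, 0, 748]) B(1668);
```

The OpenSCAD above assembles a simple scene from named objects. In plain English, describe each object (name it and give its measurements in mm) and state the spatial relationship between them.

A is a rectangular dining table. The top is 704×661×28 mm with its upper surface at z = 748 mm. It stands on four round legs of 52 mm diameter, each leg's bounding box inset 13 mm from the nearest pair of top edges, running from the floor to the underside of the top.

B is a rectangular beam 1668 mm long (x), 52 mm deep (y), 60 mm thick (z).

The beam spans the tops of two tables placed 260 mm apart, resting at z = 748 mm.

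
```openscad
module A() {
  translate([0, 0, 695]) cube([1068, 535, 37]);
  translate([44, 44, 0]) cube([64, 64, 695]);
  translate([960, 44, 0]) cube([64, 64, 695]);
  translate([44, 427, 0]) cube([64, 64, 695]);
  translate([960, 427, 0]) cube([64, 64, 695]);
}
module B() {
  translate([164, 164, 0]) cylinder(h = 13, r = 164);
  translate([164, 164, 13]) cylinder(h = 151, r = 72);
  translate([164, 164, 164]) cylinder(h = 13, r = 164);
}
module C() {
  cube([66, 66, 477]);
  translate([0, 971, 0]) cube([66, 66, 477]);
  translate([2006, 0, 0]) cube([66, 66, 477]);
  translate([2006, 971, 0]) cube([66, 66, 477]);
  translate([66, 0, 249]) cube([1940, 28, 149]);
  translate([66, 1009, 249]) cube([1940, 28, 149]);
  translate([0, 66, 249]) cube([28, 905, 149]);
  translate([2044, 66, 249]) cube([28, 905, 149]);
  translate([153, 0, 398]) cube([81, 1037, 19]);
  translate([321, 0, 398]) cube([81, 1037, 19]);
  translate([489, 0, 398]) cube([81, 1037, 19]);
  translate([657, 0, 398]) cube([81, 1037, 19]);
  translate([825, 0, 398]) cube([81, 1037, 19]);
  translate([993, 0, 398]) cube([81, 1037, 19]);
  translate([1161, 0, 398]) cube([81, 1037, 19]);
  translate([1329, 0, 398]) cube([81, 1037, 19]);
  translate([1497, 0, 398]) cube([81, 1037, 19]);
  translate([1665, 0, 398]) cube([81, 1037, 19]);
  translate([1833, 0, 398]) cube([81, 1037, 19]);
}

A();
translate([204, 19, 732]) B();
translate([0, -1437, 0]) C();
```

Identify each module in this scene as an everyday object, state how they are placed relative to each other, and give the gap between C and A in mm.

A is a table. B is a spool. C is a bed frame. The spool is on top of the table. The bed frame is on the floor beside the table on its −y side. The gap between the bed frame and the table is 400 mm.

The bed frame's nearest face is 400 mm from the table's −y face.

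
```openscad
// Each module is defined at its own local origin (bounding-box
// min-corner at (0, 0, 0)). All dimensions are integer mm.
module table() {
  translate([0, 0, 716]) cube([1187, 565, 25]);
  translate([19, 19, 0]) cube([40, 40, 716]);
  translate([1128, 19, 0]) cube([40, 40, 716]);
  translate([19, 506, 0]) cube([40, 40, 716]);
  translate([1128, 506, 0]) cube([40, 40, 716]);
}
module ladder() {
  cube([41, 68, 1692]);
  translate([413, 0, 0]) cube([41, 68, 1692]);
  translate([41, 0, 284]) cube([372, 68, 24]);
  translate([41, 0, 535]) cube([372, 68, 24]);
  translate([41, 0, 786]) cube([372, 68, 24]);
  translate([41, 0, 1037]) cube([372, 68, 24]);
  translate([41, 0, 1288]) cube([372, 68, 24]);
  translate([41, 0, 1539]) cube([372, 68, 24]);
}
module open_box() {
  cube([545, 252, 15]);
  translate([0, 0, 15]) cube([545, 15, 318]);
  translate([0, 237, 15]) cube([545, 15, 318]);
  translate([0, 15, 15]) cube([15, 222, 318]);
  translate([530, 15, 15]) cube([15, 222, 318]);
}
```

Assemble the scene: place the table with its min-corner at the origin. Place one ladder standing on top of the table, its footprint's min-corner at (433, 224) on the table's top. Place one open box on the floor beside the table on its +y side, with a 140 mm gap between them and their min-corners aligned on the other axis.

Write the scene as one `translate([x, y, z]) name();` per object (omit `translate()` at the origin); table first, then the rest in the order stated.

table();
translate([433, 224, 741]) ladder();
translate([0, 705, 0]) open_box();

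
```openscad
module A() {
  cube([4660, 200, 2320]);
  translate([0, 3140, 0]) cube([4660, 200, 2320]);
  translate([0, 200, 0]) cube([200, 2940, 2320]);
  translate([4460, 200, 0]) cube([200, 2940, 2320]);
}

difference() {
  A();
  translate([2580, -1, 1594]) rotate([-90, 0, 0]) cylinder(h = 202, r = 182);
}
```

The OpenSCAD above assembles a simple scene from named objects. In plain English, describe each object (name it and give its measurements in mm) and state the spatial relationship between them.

A is a box-shaped house frame (walls only): outside footprint 4660×3340 mm, wall height 2320 mm, wall thickness 200 mm. The two y-facing walls run the full x-width; the two x-facing walls fit between the inner faces of the y-facing walls.

The house frame has a circular hole of radius 182 mm through its front wall, centred at (x = 2580, z = 1594).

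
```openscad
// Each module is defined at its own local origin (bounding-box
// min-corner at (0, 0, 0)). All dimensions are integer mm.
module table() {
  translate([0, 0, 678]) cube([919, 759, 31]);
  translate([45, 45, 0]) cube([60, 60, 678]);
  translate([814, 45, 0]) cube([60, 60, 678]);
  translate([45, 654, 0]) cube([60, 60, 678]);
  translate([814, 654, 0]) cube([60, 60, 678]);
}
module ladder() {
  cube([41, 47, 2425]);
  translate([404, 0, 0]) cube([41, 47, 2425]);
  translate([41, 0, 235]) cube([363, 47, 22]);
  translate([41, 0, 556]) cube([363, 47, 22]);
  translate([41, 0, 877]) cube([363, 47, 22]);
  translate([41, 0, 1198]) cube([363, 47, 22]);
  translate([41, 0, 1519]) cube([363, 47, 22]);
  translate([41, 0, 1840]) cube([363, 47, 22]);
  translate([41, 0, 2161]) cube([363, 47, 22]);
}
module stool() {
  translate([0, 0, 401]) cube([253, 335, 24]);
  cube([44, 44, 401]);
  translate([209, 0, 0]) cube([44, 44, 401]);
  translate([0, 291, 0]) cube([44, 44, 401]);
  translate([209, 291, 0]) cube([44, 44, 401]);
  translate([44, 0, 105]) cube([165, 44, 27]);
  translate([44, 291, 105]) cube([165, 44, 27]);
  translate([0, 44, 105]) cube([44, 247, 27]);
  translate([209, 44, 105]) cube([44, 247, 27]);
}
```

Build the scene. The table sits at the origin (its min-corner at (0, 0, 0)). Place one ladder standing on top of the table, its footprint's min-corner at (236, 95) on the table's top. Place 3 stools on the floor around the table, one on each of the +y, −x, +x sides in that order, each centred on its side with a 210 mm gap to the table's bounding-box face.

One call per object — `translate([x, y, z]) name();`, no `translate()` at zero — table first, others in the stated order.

table();
translate([236, 95, 709]) ladder();
translate([333, 969, 0]) stool();
translate([-463, 212, 0]) stool();
translate([1129, 212, 0]) stool();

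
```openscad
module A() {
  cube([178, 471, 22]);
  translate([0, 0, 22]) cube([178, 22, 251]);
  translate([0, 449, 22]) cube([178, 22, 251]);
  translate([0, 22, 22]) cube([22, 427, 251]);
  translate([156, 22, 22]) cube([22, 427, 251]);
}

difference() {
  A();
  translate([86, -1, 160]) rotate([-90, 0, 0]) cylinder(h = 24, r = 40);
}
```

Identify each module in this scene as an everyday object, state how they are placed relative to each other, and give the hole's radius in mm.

A is an open box. The open box has a circular hole through its front wall. The hole's radius is 40 mm.

The subtracted cylinder has r = 40 mm.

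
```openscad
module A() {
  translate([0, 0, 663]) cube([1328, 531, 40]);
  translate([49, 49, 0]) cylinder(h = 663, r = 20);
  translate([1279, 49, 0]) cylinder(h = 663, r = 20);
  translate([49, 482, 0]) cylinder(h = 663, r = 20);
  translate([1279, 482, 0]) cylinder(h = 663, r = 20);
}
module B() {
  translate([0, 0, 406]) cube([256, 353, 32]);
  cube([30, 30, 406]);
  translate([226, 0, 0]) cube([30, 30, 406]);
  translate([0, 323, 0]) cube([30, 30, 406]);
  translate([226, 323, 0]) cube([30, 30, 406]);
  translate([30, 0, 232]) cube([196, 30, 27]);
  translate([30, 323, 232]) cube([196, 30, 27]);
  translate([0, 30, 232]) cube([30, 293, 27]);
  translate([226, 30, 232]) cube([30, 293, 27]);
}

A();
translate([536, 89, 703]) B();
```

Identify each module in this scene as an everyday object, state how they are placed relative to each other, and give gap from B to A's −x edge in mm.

A is a table. B is a stool. The stool is on top of the table, centred. The gap from the stool to the table's −x edge is 536 mm.

The stool's min-x is at 536; the table's min-x is 0; gap = 536 mm.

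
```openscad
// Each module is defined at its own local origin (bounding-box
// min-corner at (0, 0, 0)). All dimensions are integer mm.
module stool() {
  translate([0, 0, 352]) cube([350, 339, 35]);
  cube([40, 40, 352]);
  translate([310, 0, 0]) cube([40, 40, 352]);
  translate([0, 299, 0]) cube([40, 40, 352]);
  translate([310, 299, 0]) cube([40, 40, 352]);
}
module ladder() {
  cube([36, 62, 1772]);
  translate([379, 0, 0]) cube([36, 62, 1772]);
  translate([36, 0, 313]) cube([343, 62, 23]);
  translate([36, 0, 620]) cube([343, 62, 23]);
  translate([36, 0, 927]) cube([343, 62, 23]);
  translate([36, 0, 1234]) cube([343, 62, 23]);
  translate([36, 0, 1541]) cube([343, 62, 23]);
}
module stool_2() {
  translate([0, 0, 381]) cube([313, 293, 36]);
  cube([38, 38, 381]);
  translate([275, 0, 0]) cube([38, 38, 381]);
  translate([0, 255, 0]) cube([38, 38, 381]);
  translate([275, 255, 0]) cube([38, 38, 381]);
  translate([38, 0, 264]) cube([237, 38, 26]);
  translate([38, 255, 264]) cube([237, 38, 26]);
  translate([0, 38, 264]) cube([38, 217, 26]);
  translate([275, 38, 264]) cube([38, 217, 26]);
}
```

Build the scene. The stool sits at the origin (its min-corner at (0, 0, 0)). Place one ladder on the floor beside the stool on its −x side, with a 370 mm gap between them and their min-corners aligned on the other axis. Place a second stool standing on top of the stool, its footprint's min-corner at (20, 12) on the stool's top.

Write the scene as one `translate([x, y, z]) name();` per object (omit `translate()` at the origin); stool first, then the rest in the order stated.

stool();
translate([-785, 0, 0]) ladder();
translate([20, 12, 387]) stool_2();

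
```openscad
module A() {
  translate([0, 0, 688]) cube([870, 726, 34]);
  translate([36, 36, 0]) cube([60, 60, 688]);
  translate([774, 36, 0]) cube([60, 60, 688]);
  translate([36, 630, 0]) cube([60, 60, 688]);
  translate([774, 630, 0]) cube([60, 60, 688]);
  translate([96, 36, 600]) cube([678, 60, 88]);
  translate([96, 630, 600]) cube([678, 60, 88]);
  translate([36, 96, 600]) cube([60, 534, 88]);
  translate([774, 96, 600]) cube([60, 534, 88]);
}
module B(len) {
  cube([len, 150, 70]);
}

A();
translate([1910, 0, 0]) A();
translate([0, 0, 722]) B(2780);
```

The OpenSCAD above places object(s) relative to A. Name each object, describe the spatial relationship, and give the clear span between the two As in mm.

Second table starts at x = 1910; first ends at x = 870; clear span = 1910 − 870 = 1040 mm.

A is a table. B is a beam. A beam spans the tops of two tables. The clear span between the two tables is 1040 mm.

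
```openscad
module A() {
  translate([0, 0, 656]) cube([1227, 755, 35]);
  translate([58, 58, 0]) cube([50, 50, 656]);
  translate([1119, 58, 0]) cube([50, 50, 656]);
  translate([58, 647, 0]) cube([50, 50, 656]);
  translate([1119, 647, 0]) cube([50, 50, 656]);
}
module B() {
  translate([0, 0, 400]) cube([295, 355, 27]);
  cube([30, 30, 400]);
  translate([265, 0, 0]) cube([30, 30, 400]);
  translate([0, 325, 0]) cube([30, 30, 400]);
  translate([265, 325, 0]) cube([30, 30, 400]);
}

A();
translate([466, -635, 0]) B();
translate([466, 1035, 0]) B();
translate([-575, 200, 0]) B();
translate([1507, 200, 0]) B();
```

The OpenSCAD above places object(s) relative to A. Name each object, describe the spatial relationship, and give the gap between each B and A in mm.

A is a table. B is a stool. Four stools sit around the table at the −y, +y, −x, +x sides. The gap between each stool and the table is 280 mm.

Each stool's nearest face is 280 mm from the table's bounding box.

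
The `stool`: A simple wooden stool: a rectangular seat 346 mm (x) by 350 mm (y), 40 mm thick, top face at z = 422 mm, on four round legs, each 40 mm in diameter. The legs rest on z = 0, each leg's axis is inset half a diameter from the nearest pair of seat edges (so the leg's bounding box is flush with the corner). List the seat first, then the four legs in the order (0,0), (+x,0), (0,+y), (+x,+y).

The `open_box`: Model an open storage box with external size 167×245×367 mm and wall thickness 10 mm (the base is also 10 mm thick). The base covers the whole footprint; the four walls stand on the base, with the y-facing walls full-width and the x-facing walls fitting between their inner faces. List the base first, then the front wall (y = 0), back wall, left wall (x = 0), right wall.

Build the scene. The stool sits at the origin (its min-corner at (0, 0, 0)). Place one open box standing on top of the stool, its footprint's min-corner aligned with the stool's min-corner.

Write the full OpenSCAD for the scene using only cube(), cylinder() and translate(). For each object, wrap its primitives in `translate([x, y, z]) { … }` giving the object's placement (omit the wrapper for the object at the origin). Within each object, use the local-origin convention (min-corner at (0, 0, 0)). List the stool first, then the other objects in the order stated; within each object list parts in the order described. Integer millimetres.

translate([0, 0, 382]) cube([346, 350, 40]);
translate([20, 20, 0]) cylinder(h = 382, r = 20);
translate([326, 20, 0]) cylinder(h = 382, r = 20);
translate([20, 330, 0]) cylinder(h = 382, r = 20);
translate([326, 330, 0]) cylinder(h = 382, r = 20);
translate([0, 0, 422]) {
  cube([167, 245, 10]);
  translate([0, 0, 10]) cube([167, 10, 357]);
  translate([0, 235, 10]) cube([167, 10, 357]);
  translate([0, 10, 10]) cube([10, 225, 357]);
  translate([157, 10, 10]) cube([10, 225, 357]);
}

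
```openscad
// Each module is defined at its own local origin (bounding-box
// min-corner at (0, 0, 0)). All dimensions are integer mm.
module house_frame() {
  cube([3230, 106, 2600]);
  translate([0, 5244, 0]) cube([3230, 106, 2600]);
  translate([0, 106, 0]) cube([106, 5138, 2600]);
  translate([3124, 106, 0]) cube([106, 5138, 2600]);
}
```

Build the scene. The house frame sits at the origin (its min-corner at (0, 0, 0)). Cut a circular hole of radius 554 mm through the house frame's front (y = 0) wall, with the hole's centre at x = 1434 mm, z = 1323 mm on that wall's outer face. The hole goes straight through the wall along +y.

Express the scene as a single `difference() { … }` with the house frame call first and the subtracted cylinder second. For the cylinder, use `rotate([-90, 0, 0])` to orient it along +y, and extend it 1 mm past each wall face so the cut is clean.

difference() {
  house_frame();
  translate([1434, -1, 1323]) rotate([-90, 0, 0]) cylinder(h = 108, r = 554);
}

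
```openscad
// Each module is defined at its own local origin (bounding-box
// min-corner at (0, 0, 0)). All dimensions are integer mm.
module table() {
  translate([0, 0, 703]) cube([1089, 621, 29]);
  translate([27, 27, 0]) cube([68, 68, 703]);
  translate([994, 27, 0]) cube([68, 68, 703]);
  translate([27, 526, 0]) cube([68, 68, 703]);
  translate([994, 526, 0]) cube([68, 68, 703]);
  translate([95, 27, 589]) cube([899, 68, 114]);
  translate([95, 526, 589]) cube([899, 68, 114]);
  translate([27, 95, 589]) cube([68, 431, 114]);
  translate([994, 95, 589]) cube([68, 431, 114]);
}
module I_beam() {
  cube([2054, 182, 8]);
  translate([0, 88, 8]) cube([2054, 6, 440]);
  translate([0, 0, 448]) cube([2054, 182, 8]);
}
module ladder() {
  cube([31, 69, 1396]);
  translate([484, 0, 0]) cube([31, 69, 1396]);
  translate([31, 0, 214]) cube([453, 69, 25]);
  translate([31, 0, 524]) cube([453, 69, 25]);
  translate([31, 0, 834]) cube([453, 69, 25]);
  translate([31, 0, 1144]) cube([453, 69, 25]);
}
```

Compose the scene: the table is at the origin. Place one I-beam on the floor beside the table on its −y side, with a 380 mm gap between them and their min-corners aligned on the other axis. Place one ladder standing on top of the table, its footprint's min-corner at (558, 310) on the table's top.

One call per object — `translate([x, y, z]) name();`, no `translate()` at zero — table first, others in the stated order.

table();
translate([0, -562, 0]) I_beam();
translate([558, 310, 732]) ladder();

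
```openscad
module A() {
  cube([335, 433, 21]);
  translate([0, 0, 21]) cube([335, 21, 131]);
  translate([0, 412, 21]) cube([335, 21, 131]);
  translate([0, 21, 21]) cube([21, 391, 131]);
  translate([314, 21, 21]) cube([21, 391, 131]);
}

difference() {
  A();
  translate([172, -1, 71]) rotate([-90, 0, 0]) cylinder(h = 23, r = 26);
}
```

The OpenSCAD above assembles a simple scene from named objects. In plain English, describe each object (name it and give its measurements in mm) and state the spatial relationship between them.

A is an open-topped rectangular box: outside dimensions 335×433×152 mm, with a uniform wall and base thickness of 21 mm. The base is a full 335×433 slab on the floor; four walls sit on top of the base. The front and back walls (the −y and +y sides) span the full width; the two side walls fit between them.

The open box has a circular hole of radius 26 mm through its front wall, centred at (x = 172, z = 71).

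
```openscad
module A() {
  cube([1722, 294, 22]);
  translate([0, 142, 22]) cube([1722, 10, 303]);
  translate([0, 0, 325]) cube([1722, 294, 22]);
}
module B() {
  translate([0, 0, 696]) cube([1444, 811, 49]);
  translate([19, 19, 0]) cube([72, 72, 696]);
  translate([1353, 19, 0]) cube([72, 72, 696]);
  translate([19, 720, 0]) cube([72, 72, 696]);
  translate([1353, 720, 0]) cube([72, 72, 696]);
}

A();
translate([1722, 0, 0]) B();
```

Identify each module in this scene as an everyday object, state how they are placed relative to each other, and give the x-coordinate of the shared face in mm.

The I-beam's +x face and the table's −x face are both at x = 1722 mm.

A is an I-beam. B is a table. The table is against the I-beam's +x side, with their −y faces flush. The x-coordinate of the shared face is 1722 mm.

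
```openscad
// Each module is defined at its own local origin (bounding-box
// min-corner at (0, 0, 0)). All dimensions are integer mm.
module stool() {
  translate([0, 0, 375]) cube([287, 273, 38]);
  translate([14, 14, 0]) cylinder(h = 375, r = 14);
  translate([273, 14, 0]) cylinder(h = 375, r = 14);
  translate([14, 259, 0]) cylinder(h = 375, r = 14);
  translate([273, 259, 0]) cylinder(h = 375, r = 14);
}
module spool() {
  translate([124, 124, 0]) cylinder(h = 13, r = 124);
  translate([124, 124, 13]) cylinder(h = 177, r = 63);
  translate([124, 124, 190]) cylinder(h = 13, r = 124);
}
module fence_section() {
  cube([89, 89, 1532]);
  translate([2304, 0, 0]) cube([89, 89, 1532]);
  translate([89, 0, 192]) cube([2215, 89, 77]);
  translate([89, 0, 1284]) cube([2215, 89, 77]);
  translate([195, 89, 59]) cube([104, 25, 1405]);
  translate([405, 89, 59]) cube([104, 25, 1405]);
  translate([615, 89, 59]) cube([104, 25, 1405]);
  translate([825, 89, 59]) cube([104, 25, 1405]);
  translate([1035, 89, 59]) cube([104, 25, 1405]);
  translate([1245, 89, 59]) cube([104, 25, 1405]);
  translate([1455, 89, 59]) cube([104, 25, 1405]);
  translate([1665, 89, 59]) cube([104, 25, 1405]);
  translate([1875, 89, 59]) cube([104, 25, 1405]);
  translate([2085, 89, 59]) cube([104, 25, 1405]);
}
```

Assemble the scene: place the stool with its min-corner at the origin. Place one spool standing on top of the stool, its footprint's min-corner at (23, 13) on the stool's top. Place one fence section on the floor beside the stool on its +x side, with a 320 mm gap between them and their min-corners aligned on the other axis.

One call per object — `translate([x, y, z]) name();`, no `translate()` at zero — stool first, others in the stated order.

stool();
translate([23, 13, 413]) spool();
translate([607, 0, 0]) fence_section();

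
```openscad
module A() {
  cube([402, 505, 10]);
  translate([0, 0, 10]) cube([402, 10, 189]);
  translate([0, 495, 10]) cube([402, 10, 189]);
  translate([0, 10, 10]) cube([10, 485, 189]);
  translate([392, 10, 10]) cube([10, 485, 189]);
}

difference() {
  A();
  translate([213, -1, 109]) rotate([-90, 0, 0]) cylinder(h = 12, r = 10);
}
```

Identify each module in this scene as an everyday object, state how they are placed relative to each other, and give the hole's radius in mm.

The subtracted cylinder has r = 10 mm.

A is an open box. The open box has a circular hole through its front wall. The hole's radius is 10 mm.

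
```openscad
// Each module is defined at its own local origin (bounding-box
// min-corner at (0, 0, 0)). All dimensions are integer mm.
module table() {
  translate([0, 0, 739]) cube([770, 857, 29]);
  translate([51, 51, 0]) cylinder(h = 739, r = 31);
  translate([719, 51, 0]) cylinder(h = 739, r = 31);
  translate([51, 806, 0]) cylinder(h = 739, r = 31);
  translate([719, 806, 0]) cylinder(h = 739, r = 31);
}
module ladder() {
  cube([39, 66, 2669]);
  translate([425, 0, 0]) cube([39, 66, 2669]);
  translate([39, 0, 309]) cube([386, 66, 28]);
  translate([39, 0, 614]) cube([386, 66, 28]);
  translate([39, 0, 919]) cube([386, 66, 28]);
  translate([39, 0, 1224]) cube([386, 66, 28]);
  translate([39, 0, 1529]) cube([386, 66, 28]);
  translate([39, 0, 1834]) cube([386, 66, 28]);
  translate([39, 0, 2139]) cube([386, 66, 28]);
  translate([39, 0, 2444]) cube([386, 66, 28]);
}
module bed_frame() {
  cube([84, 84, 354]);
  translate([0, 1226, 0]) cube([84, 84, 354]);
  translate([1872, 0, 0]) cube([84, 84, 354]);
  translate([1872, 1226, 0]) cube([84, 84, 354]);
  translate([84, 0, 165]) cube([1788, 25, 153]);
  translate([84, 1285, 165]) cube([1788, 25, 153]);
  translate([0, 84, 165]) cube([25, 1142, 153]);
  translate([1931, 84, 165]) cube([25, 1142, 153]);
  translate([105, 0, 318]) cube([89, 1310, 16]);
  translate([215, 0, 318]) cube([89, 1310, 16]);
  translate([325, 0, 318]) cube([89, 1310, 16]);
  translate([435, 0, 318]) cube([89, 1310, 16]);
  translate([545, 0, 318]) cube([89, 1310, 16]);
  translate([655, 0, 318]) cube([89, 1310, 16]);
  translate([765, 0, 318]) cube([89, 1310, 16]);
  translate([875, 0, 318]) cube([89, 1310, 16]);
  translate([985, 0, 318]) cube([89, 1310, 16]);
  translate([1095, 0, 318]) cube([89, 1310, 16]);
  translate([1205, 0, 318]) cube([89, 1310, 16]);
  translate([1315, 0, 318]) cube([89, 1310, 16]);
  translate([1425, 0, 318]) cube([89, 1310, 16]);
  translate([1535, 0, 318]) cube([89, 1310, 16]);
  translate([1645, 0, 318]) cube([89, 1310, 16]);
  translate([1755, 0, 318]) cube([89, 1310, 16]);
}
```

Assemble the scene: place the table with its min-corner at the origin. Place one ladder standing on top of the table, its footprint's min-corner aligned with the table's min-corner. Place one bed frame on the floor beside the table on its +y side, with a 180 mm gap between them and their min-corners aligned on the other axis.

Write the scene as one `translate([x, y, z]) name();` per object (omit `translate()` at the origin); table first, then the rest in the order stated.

table();
translate([0, 0, 768]) ladder();
translate([0, 1037, 0]) bed_frame();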